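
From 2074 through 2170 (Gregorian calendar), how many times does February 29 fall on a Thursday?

Leap years in 2074–2170: 23 of them.
Feb 29 weekday advances by 5 (mod 7) from one leap year to the next four years later (or differs when a century non-leap intervenes).
Leap-day weekdays: 2076:Sat 2080:Thu✓ 2084:Tue 2088:Sun 2092:Fri 2096:Wed 2104:Fri 2108:Wed 2112:Mon 2116:Sat 2120:Thu✓ 2124:Tue 2128:Sun 2132:Fri 2136:Wed 2140:Mon 2144:Sat 2148:Thu✓ 2152:Tue 2156:Sun 2160:Fri 2164:Wed 2168:Mon
Thursday: 2080, 2120, 2148 → 3.

3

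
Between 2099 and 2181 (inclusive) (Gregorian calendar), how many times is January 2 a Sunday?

12

Track January 2's weekday year by year (advancing +1, or +2 across a Feb 29):
  2099: Fri  2100: Sat (+1)  2101: Sun (+1) ✓  2102: Mon (+1)  2103: Tue (+1)
  2104: Wed (+1)  2105: Fri (+2)  2106: Sat (+1)  2107: Sun (+1) ✓  2108: Mon (+1)
  2109: Wed (+2)  2110: Thu (+1)  2111: Fri (+1)  2112: Sat (+1)  … (55 more years) …
  2168: Sat (+1)  2169: Mon (+2)  2170: Tue (+1)  2171: Wed (+1)  2172: Thu (+1)
  2173: Sat (+2)  2174: Sun (+1) ✓  2175: Mon (+1)  2176: Tue (+1)  2177: Thu (+2)
  2178: Fri (+1)  2179: Sat (+1)  2180: Sun (+1) ✓  2181: Tue (+2)
Sunday years: 2101, 2107, 2118, 2124, 2129, 2135, 2146, 2152, 2157, 2163, 2174, 2180 — 12 in total.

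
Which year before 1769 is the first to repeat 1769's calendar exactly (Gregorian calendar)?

Two years share a calendar iff Jan 1 falls on the same weekday and both are leap or both are common. 1769: Jan 1 is Sunday, common year.
1768: Jan 1 Friday, leap
1767: Jan 1 Thursday, common
1766: Jan 1 Wednesday, common
1765: Jan 1 Tuesday, common
1764: Jan 1 Sunday, leap
1763: Jan 1 Saturday, common
1762: Jan 1 Friday, common
1761: Jan 1 Thursday, common
1760: Jan 1 Tuesday, leap
1759: Jan 1 Monday, common
1758: Jan 1 Sunday, common
1758 matches on both conditions.

1758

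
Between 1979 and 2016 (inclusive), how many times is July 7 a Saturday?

Track July 7's weekday year by year (advancing +1, or +2 across a Feb 29):
  1979: Sat ✓  1980: Mon (+2)  1981: Tue (+1)  1982: Wed (+1)  1983: Thu (+1)
  1984: Sat (+2) ✓  1985: Sun (+1)  1986: Mon (+1)  1987: Tue (+1)  1988: Thu (+2)
  1989: Fri (+1)  1990: Sat (+1) ✓  1991: Sun (+1)  1992: Tue (+2)  … (10 more years) …
  2003: Mon (+1)  2004: Wed (+2)  2005: Thu (+1)  2006: Fri (+1)  2007: Sat (+1) ✓
  2008: Mon (+2)  2009: Tue (+1)  2010: Wed (+1)  2011: Thu (+1)  2012: Sat (+2) ✓
  2013: Sun (+1)  2014: Mon (+1)  2015: Tue (+1)  2016: Thu (+2)
Saturday years: 1979, 1984, 1990, 2001, 2007, 2012 — 6 in total.

6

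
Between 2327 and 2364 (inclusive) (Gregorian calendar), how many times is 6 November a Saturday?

Track 6 November's weekday year by year (advancing +1, or +2 across a Feb 29):
  2327: Sun  2328: Tue (+2)  2329: Wed (+1)  2330: Thu (+1)  2331: Fri (+1)
  2332: Sun (+2)  2333: Mon (+1)  2334: Tue (+1)  2335: Wed (+1)  2336: Fri (+2)
  2337: Sat (+1) ✓  2338: Sun (+1)  2339: Mon (+1)  2340: Wed (+2)  … (10 more years) …
  2351: Tue (+1)  2352: Thu (+2)  2353: Fri (+1)  2354: Sat (+1) ✓  2355: Sun (+1)
  2356: Tue (+2)  2357: Wed (+1)  2358: Thu (+1)  2359: Fri (+1)  2360: Sun (+2)
  2361: Mon (+1)  2362: Tue (+1)  2363: Wed (+1)  2364: Fri (+2)
Saturday years: 2337, 2343, 2348, 2354 — 4 in total.

4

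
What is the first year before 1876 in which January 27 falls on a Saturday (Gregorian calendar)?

From one year to the next, a fixed date's weekday advances by 1, or by 2 when a Feb 29 lies between the two dates.
1876: January 27 is Thursday.
1875: Wednesday (−1)
1874: Tuesday (−1)
1873: Monday (−1)
1872: Saturday (−2)
January 27 falls on a Saturday in 1872.

1872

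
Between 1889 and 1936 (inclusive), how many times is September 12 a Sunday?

Track September 12's weekday year by year (advancing +1, or +2 across a Feb 29):
  1889: Thu  1890: Fri (+1)  1891: Sat (+1)  1892: Mon (+2)  1893: Tue (+1)
  1894: Wed (+1)  1895: Thu (+1)  1896: Sat (+2)  1897: Sun (+1) ✓  1898: Mon (+1)
  1899: Tue (+1)  1900: Wed (+1)  1901: Thu (+1)  1902: Fri (+1)  … (20 more years) …
  1923: Wed (+1)  1924: Fri (+2)  1925: Sat (+1)  1926: Sun (+1) ✓  1927: Mon (+1)
  1928: Wed (+2)  1929: Thu (+1)  1930: Fri (+1)  1931: Sat (+1)  1932: Mon (+2)
  1933: Tue (+1)  1934: Wed (+1)  1935: Thu (+1)  1936: Sat (+2)
Sunday years: 1897, 1909, 1915, 1920, 1926 — 5 in total.

5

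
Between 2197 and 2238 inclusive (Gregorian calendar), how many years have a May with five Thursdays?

19

May has 31 days; it has five Thursdays when Thursday falls among the first (month-length − 28) days — i.e. when May 1 is one of Thursday/Wednesday/Tuesday.
May 1 by year: 2197:Mon 2198:Tue✓ 2199:Wed✓ 2200:Thu✓ 2201:Fri 2202:Sat 2203:Sun 2204:Tue✓ 2205:Wed✓ 2206:Thu✓ 2207:Fri 2208:Sun 2209:Mon 2210:Tue✓ 2211:Wed✓ …(12 more)… 2224:Sat 2225:Sun 2226:Mon 2227:Tue✓ 2228:Thu✓ 2229:Fri 2230:Sat 2231:Sun 2232:Tue✓ 2233:Wed✓ 2234:Thu✓ 2235:Fri 2236:Sun 2237:Mon 2238:Tue✓
Years with five Thursdays: 2198, 2199, 2200, 2204, 2205, 2206, 2210, 2211, 2216, 2217, 2221, 2222, 2223, 2227, 2228, 2232, 2233, 2234, 2238 → 19.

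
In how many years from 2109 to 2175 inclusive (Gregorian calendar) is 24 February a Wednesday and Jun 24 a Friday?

3

Check each year's weekday for 24 February and Jun 24:
  2109: Sun/Mon  2110: Mon/Tue  2111: Tue/Wed  2112: Wed/Fri ✓  2113: Fri/Sat  2114: Sat/Sun  2115: Sun/Mon  2116: Mon/Wed  2117: Wed/Thu  2118: Thu/Fri  2119: Fri/Sat  2120: Sat/Mon  2121: Mon/Tue  2122: Tue/Wed  …(39 more)…  2162: Wed/Thu  2163: Thu/Fri  2164: Fri/Sun  2165: Sun/Mon  2166: Mon/Tue  2167: Tue/Wed  2168: Wed/Fri ✓  2169: Fri/Sat  2170: Sat/Sun  2171: Sun/Mon  2172: Mon/Wed  2173: Wed/Thu  2174: Thu/Fri  2175: Fri/Sat
Both conditions hold in: 2112, 2140, 2168 — 3.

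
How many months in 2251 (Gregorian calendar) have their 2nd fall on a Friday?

1

Check the 2nd of each month of 2251: Jan 2: Thu, Feb 2: Sun, Mar 2: Sun, Apr 2: Wed, May 2: Fri, Jun 2: Mon, Jul 2: Wed, Aug 2: Sat, Sep 2: Tue, Oct 2: Thu, Nov 2: Sun, Dec 2: Tue.
Friday occurs in May — 1 month.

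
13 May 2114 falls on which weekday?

Sunday

January 1, 2114 is a Monday.
May 13 is day 133 of the year, i.e. 132 days after Jan 1.
132 mod 7 = 6, so advance 6 weekdays from Monday: Sunday.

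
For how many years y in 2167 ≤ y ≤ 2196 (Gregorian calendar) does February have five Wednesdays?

February has 28 days (29 in leap years); it has five Wednesdays when Wednesday falls among the first (month-length − 28) days — i.e. when February 1 is Wednesday in a leap year (never in a common year).
February 1 by year: 2167:Sun 2168:Mon 2169:Wed 2170:Thu 2171:Fri 2172:Sat 2173:Mon 2174:Tue 2175:Wed 2176:Thu 2177:Sat 2178:Sun 2179:Mon 2180:Tue 2181:Thu 2182:Fri 2183:Sat 2184:Sun 2185:Tue 2186:Wed 2187:Thu 2188:Fri 2189:Sun 2190:Mon 2191:Tue 2192:Wed✓ 2193:Fri 2194:Sat 2195:Sun 2196:Mon
Years with five Wednesdays: 2192 → 1.

1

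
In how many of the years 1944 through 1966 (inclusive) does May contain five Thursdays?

May has 31 days; it has five Thursdays when Thursday falls among the first (month-length − 28) days — i.e. when May 1 is one of Thursday/Wednesday/Tuesday.
May 1 by year: 1944:Mon 1945:Tue✓ 1946:Wed✓ 1947:Thu✓ 1948:Sat 1949:Sun 1950:Mon 1951:Tue✓ 1952:Thu✓ 1953:Fri 1954:Sat 1955:Sun 1956:Tue✓ 1957:Wed✓ 1958:Thu✓ 1959:Fri 1960:Sun 1961:Mon 1962:Tue✓ 1963:Wed✓ 1964:Fri 1965:Sat 1966:Sun
Years with five Thursdays: 1945, 1946, 1947, 1951, 1952, 1956, 1957, 1958, 1962, 1963 → 10.

10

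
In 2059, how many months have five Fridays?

A month of length L has five Fridays iff its first Friday is on day ≤ L−28 (so day 1–3 in a 31-day month, 1–2 in a 30-day month, day 1 in a leap February).
Checking each month of 2059: Jan starts Wed (31d) ✓; Feb starts Sat (28d); Mar starts Sat (31d); Apr starts Tue (30d); May starts Thu (31d) ✓; Jun starts Sun (30d); Jul starts Tue (31d); Aug starts Fri (31d) ✓; Sep starts Mon (30d); Oct starts Wed (31d) ✓; Nov starts Sat (30d); Dec starts Mon (31d).
Five-Friday months: January, May, August, October → 4.

4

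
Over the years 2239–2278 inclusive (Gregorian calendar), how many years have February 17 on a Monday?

6

Track February 17's weekday year by year (advancing +1, or +2 across a Feb 29):
  2239: Sun  2240: Mon (+1) ✓  2241: Wed (+2)  2242: Thu (+1)  2243: Fri (+1)
  2244: Sat (+1)  2245: Mon (+2) ✓  2246: Tue (+1)  2247: Wed (+1)  2248: Thu (+1)
  2249: Sat (+2)  2250: Sun (+1)  2251: Mon (+1) ✓  2252: Tue (+1)  … (12 more years) …
  2265: Fri (+2)  2266: Sat (+1)  2267: Sun (+1)  2268: Mon (+1) ✓  2269: Wed (+2)
  2270: Thu (+1)  2271: Fri (+1)  2272: Sat (+1)  2273: Mon (+2) ✓  2274: Tue (+1)
  2275: Wed (+1)  2276: Thu (+1)  2277: Sat (+2)  2278: Sun (+1)
Monday years: 2240, 2245, 2251, 2262, 2268, 2273 — 6 in total.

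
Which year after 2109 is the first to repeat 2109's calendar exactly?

Two years share a calendar iff Jan 1 falls on the same weekday and both are leap or both are common. 2109: Jan 1 is Tuesday, common year.
2110: Jan 1 Wednesday, common
2111: Jan 1 Thursday, common
2112: Jan 1 Friday, leap
2113: Jan 1 Sunday, common
2114: Jan 1 Monday, common
2115: Jan 1 Tuesday, common
2115 matches on both conditions.

2115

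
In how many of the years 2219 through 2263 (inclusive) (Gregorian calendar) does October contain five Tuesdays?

19

October has 31 days; it has five Tuesdays when Tuesday falls among the first (month-length − 28) days — i.e. when October 1 is one of Tuesday/Monday/Sunday.
October 1 by year: 2219:Fri 2220:Sun✓ 2221:Mon✓ 2222:Tue✓ 2223:Wed 2224:Fri 2225:Sat 2226:Sun✓ 2227:Mon✓ 2228:Wed 2229:Thu 2230:Fri 2231:Sat 2232:Mon✓ 2233:Tue✓ …(15 more)… 2249:Mon✓ 2250:Tue✓ 2251:Wed 2252:Fri 2253:Sat 2254:Sun✓ 2255:Mon✓ 2256:Wed 2257:Thu 2258:Fri 2259:Sat 2260:Mon✓ 2261:Tue✓ 2262:Wed 2263:Thu
Years with five Tuesdays: 2220, 2221, 2222, 2226, 2227, 2232, 2233, 2237, 2238, 2239, 2243, 2244, 2248, 2249, 2250, 2254, 2255, 2260, 2261 → 19.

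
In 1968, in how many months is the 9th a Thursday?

Check the 9th of each month of 1968: Jan 9: Tue, Feb 9: Fri, Mar 9: Sat, Apr 9: Tue, May 9: Thu, Jun 9: Sun, Jul 9: Tue, Aug 9: Fri, Sep 9: Mon, Oct 9: Wed, Nov 9: Sat, Dec 9: Mon.
Thursday occurs in May — 1 month.

1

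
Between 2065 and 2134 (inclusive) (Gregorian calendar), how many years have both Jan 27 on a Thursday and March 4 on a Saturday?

Check each year's weekday for Jan 27 and March 4:
  2065: Tue/Wed  2066: Wed/Thu  2067: Thu/Fri  2068: Fri/Sun  2069: Sun/Mon  2070: Mon/Tue  2071: Tue/Wed  2072: Wed/Fri  2073: Fri/Sat  2074: Sat/Sun  2075: Sun/Mon  2076: Mon/Wed  2077: Wed/Thu  2078: Thu/Fri  …(42 more)…  2121: Mon/Tue  2122: Tue/Wed  2123: Wed/Thu  2124: Thu/Sat ✓  2125: Sat/Sun  2126: Sun/Mon  2127: Mon/Tue  2128: Tue/Thu  2129: Thu/Fri  2130: Fri/Sat  2131: Sat/Sun  2132: Sun/Tue  2133: Tue/Wed  2134: Wed/Thu
Both conditions hold in: 2084, 2124 — 2.

2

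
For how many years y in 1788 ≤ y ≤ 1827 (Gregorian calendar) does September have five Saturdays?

11

September has 30 days; it has five Saturdays when Saturday falls among the first (month-length − 28) days — i.e. when September 1 is one of Saturday/Friday.
September 1 by year: 1788:Mon 1789:Tue 1790:Wed 1791:Thu 1792:Sat✓ 1793:Sun 1794:Mon 1795:Tue 1796:Thu 1797:Fri✓ 1798:Sat✓ 1799:Sun 1800:Mon 1801:Tue 1802:Wed …(10 more)… 1813:Wed 1814:Thu 1815:Fri✓ 1816:Sun 1817:Mon 1818:Tue 1819:Wed 1820:Fri✓ 1821:Sat✓ 1822:Sun 1823:Mon 1824:Wed 1825:Thu 1826:Fri✓ 1827:Sat✓
Years with five Saturdays: 1792, 1797, 1798, 1804, 1809, 1810, 1815, 1820, 1821, 1826, 1827 → 11.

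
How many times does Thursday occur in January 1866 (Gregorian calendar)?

4

January 1866 has 31 days and begins on Monday.
The first Thursday is January 4.
Thursdays fall on 4, 11, 18, 25 — that's 4.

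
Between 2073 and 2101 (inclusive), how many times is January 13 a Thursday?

5

Track January 13's weekday year by year (advancing +1, or +2 across a Feb 29):
  2073: Fri  2074: Sat (+1)  2075: Sun (+1)  2076: Mon (+1)  2077: Wed (+2)
  2078: Thu (+1) ✓  2079: Fri (+1)  2080: Sat (+1)  2081: Mon (+2)  2082: Tue (+1)
  2083: Wed (+1)  2084: Thu (+1) ✓  2085: Sat (+2)  2086: Sun (+1)  2087: Mon (+1)
  2088: Tue (+1)  2089: Thu (+2) ✓  2090: Fri (+1)  2091: Sat (+1)  2092: Sun (+1)
  2093: Tue (+2)  2094: Wed (+1)  2095: Thu (+1) ✓  2096: Fri (+1)  2097: Sun (+2)
  2098: Mon (+1)  2099: Tue (+1)  2100: Wed (+1)  2101: Thu (+1) ✓
Thursday years: 2078, 2084, 2089, 2095, 2101 — 5 in total.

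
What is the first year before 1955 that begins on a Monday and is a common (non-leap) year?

Jan 1 advances by 2 weekdays after a leap year and by 1 after a common year.
1955: Jan 1 is Saturday.
1954: Friday
1953: Thursday
1952: Tuesday (leap)
1951: Monday
1951 begins on a Monday and is a common year.

1951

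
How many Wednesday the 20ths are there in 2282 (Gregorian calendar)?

Check the 20th of each month of 2282: Jan 20: Fri, Feb 20: Mon, Mar 20: Mon, Apr 20: Thu, May 20: Sat, Jun 20: Tue, Jul 20: Thu, Aug 20: Sun, Sep 20: Wed, Oct 20: Fri, Nov 20: Mon, Dec 20: Wed.
Wednesday occurs in September, December — 2 months.

2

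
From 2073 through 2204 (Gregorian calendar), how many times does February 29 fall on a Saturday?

Leap years in 2073–2204: 31 of them.
Feb 29 weekday advances by 5 (mod 7) from one leap year to the next four years later (or differs when a century non-leap intervenes).
Leap-day weekdays: 2076:Sat✓ 2080:Thu 2084:Tue 2088:Sun 2092:Fri 2096:Wed 2104:Fri 2108:Wed 2112:Mon 2116:Sat✓ 2120:Thu 2124:Tue 2128:Sun …(5 more)… 2152:Tue 2156:Sun 2160:Fri 2164:Wed 2168:Mon 2172:Sat✓ 2176:Thu 2180:Tue 2184:Sun 2188:Fri 2192:Wed 2196:Mon 2204:Wed
Saturday: 2076, 2116, 2144, 2172 → 4.

4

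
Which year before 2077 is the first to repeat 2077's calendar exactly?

2066

Two years share a calendar iff Jan 1 falls on the same weekday and both are leap or both are common. 2077: Jan 1 is Friday, common year.
2076: Jan 1 Wednesday, leap
2075: Jan 1 Tuesday, common
2074: Jan 1 Monday, common
2073: Jan 1 Sunday, common
2072: Jan 1 Friday, leap
2071: Jan 1 Thursday, common
2070: Jan 1 Wednesday, common
2069: Jan 1 Tuesday, common
2068: Jan 1 Sunday, leap
2067: Jan 1 Saturday, common
2066: Jan 1 Friday, common
2066 matches on both conditions.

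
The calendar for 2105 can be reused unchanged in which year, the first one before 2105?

Two years share a calendar iff Jan 1 falls on the same weekday and both are leap or both are common. 2105: Jan 1 is Thursday, common year.
2104: Jan 1 Tuesday, leap
2103: Jan 1 Monday, common
2102: Jan 1 Sunday, common
2101: Jan 1 Saturday, common
2100: Jan 1 Friday, common
2099: Jan 1 Thursday, common
2099 matches on both conditions.

2099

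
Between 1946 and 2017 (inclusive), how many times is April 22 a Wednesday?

Track April 22's weekday year by year (advancing +1, or +2 across a Feb 29):
  1946: Mon  1947: Tue (+1)  1948: Thu (+2)  1949: Fri (+1)  1950: Sat (+1)
  1951: Sun (+1)  1952: Tue (+2)  1953: Wed (+1) ✓  1954: Thu (+1)  1955: Fri (+1)
  1956: Sun (+2)  1957: Mon (+1)  1958: Tue (+1)  1959: Wed (+1) ✓  … (44 more years) …
  2004: Thu (+2)  2005: Fri (+1)  2006: Sat (+1)  2007: Sun (+1)  2008: Tue (+2)
  2009: Wed (+1) ✓  2010: Thu (+1)  2011: Fri (+1)  2012: Sun (+2)  2013: Mon (+1)
  2014: Tue (+1)  2015: Wed (+1) ✓  2016: Fri (+2)  2017: Sat (+1)
Wednesday years: 1953, 1959, 1964, 1970, 1981, 1987, 1992, 1998, 2009, 2015 — 10 in total.

10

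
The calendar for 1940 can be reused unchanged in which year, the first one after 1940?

1968

Two years share a calendar iff Jan 1 falls on the same weekday and both are leap or both are common. 1940: Jan 1 is Monday, leap year.
1941: Jan 1 Wednesday, common
1942: Jan 1 Thursday, common
1943: Jan 1 Friday, common
1944: Jan 1 Saturday, leap
1945: Jan 1 Monday, common
1946: Jan 1 Tuesday, common
1947: Jan 1 Wednesday, common
1948: Jan 1 Thursday, leap
1949: Jan 1 Saturday, common
1950: Jan 1 Sunday, common
1951: Jan 1 Monday, common
1952: Jan 1 Tuesday, leap
1953: Jan 1 Thursday, common
1954: Jan 1 Friday, common
1955: Jan 1 Saturday, common
1956: Jan 1 Sunday, leap
1957: Jan 1 Tuesday, common
1958: Jan 1 Wednesday, common
1959: Jan 1 Thursday, common
1960: Jan 1 Friday, leap
1961: Jan 1 Sunday, common
1962: Jan 1 Monday, common
1963: Jan 1 Tuesday, common
1964: Jan 1 Wednesday, leap
1965: Jan 1 Friday, common
1966: Jan 1 Saturday, common
1967: Jan 1 Sunday, common
1968: Jan 1 Monday, leap
1968 matches on both conditions.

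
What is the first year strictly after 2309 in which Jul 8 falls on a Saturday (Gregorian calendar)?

From one year to the next, a fixed date's weekday advances by 1, or by 2 when a Feb 29 lies between the two dates.
2309: July 8 is Thursday.
2310: Friday (+1)
2311: Saturday (+1)
Jul 8 falls on a Saturday in 2311.

2311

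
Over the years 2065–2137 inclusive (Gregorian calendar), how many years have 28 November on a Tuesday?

Track 28 November's weekday year by year (advancing +1, or +2 across a Feb 29):
  2065: Sat  2066: Sun (+1)  2067: Mon (+1)  2068: Wed (+2)  2069: Thu (+1)
  2070: Fri (+1)  2071: Sat (+1)  2072: Mon (+2)  2073: Tue (+1) ✓  2074: Wed (+1)
  2075: Thu (+1)  2076: Sat (+2)  2077: Sun (+1)  2078: Mon (+1)  … (45 more years) …
  2124: Tue (+2) ✓  2125: Wed (+1)  2126: Thu (+1)  2127: Fri (+1)  2128: Sun (+2)
  2129: Mon (+1)  2130: Tue (+1) ✓  2131: Wed (+1)  2132: Fri (+2)  2133: Sat (+1)
  2134: Sun (+1)  2135: Mon (+1)  2136: Wed (+2)  2137: Thu (+1)
Tuesday years: 2073, 2079, 2084, 2090, 2102, 2113, 2119, 2124, 2130 — 9 in total.

9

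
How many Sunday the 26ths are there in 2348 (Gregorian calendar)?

Check the 26th of each month of 2348: Jan 26: Mon, Feb 26: Thu, Mar 26: Fri, Apr 26: Mon, May 26: Wed, Jun 26: Sat, Jul 26: Mon, Aug 26: Thu, Sep 26: Sun, Oct 26: Tue, Nov 26: Fri, Dec 26: Sun.
Sunday occurs in September, December — 2 months.

2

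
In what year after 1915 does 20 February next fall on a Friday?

1920

From one year to the next, a fixed date's weekday advances by 1, or by 2 when a Feb 29 lies between the two dates.
1915: February 20 is Saturday.
1916: Sunday (+1)
1917: Tuesday (+2)
1918: Wednesday (+1)
1919: Thursday (+1)
1920: Friday (+1)
20 February falls on a Friday in 1920.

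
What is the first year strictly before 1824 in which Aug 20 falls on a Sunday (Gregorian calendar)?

1820

From one year to the next, a fixed date's weekday advances by 1, or by 2 when a Feb 29 lies between the two dates.
1824: August 20 is Friday.
1823: Wednesday (−2)
1822: Tuesday (−1)
1821: Monday (−1)
1820: Sunday (−1)
Aug 20 falls on a Sunday in 1820.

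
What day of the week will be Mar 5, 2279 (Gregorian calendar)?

Wednesday

January 1, 2279 is a Wednesday.
March 5 is day 64 of the year, i.e. 63 days after Jan 1.
63 mod 7 = 0, so advance 0 weekdays from Wednesday: Wednesday.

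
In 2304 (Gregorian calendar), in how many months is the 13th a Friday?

1

Check the 13th of each month of 2304: Jan 13: Wed, Feb 13: Sat, Mar 13: Sun, Apr 13: Wed, May 13: Fri, Jun 13: Mon, Jul 13: Wed, Aug 13: Sat, Sep 13: Tue, Oct 13: Thu, Nov 13: Sun, Dec 13: Tue.
Friday occurs in May — 1 month.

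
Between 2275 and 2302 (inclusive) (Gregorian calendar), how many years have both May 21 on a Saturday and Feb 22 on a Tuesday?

Check each year's weekday for May 21 and Feb 22:
  2275: Fri/Mon  2276: Sun/Tue  2277: Mon/Thu  2278: Tue/Fri  2279: Wed/Sat  2280: Fri/Sun  2281: Sat/Tue ✓  2282: Sun/Wed  2283: Mon/Thu  2284: Wed/Fri  2285: Thu/Sun  2286: Fri/Mon  2287: Sat/Tue ✓  2288: Mon/Wed  2289: Tue/Fri  2290: Wed/Sat  2291: Thu/Sun  2292: Sat/Mon  2293: Sun/Wed  2294: Mon/Thu  2295: Tue/Fri  2296: Thu/Sat  2297: Fri/Mon  2298: Sat/Tue ✓  2299: Sun/Wed  2300: Mon/Thu  2301: Tue/Fri  2302: Wed/Sat
Both conditions hold in: 2281, 2287, 2298 — 3.

3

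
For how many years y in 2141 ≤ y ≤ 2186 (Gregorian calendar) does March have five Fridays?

March has 31 days; it has five Fridays when Friday falls among the first (month-length − 28) days — i.e. when March 1 is one of Friday/Thursday/Wednesday.
March 1 by year: 2141:Wed✓ 2142:Thu✓ 2143:Fri✓ 2144:Sun 2145:Mon 2146:Tue 2147:Wed✓ 2148:Fri✓ 2149:Sat 2150:Sun 2151:Mon 2152:Wed✓ 2153:Thu✓ 2154:Fri✓ 2155:Sat …(16 more)… 2172:Sun 2173:Mon 2174:Tue 2175:Wed✓ 2176:Fri✓ 2177:Sat 2178:Sun 2179:Mon 2180:Wed✓ 2181:Thu✓ 2182:Fri✓ 2183:Sat 2184:Mon 2185:Tue 2186:Wed✓
Years with five Fridays: 2141, 2142, 2143, 2147, 2148, 2152, 2153, 2154, 2158, 2159, 2164, 2165, 2169, 2170, 2171, 2175, 2176, 2180, 2181, 2182, 2186 → 21.

21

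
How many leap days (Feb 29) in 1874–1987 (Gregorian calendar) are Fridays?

Leap years in 1874–1987: 27 of them.
Feb 29 weekday advances by 5 (mod 7) from one leap year to the next four years later (or differs when a century non-leap intervenes).
Leap-day weekdays: 1876:Tue 1880:Sun 1884:Fri✓ 1888:Wed 1892:Mon 1896:Sat 1904:Mon 1908:Sat 1912:Thu 1916:Tue 1920:Sun 1924:Fri✓ 1928:Wed 1932:Mon 1936:Sat 1940:Thu 1944:Tue 1948:Sun 1952:Fri✓ 1956:Wed 1960:Mon 1964:Sat 1968:Thu 1972:Tue 1976:Sun 1980:Fri✓ 1984:Wed
Friday: 1884, 1924, 1952, 1980 → 4.

4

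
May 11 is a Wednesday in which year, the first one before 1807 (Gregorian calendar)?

From one year to the next, a fixed date's weekday advances by 1, or by 2 when a Feb 29 lies between the two dates.
1807: May 11 is Monday.
1806: Sunday (−1)
1805: Saturday (−1)
1804: Friday (−1)
1803: Wednesday (−2)
May 11 falls on a Wednesday in 1803.

1803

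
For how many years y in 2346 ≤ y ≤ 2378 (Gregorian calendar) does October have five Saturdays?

October has 31 days; it has five Saturdays when Saturday falls among the first (month-length − 28) days — i.e. when October 1 is one of Saturday/Friday/Thursday.
October 1 by year: 2346:Tue 2347:Wed 2348:Fri✓ 2349:Sat✓ 2350:Sun 2351:Mon 2352:Wed 2353:Thu✓ 2354:Fri✓ 2355:Sat✓ 2356:Mon 2357:Tue 2358:Wed 2359:Thu✓ 2360:Sat✓ …(3 more)… 2364:Thu✓ 2365:Fri✓ 2366:Sat✓ 2367:Sun 2368:Tue 2369:Wed 2370:Thu✓ 2371:Fri✓ 2372:Sun 2373:Mon 2374:Tue 2375:Wed 2376:Fri✓ 2377:Sat✓ 2378:Sun
Years with five Saturdays: 2348, 2349, 2353, 2354, 2355, 2359, 2360, 2364, 2365, 2366, 2370, 2371, 2376, 2377 → 14.

14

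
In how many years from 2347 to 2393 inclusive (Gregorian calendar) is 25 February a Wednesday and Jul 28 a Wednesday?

Check each year's weekday for 25 February and Jul 28:
  2347: Tue/Mon  2348: Wed/Wed ✓  2349: Fri/Thu  2350: Sat/Fri  2351: Sun/Sat  2352: Mon/Mon  2353: Wed/Tue  2354: Thu/Wed  2355: Fri/Thu  2356: Sat/Sat  2357: Mon/Sun  2358: Tue/Mon  2359: Wed/Tue  2360: Thu/Thu  …(19 more)…  2380: Mon/Mon  2381: Wed/Tue  2382: Thu/Wed  2383: Fri/Thu  2384: Sat/Sat  2385: Mon/Sun  2386: Tue/Mon  2387: Wed/Tue  2388: Thu/Thu  2389: Sat/Fri  2390: Sun/Sat  2391: Mon/Sun  2392: Tue/Tue  2393: Thu/Wed
Both conditions hold in: 2348, 2376 — 2.

2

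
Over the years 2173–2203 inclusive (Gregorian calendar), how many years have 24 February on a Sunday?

Track 24 February's weekday year by year (advancing +1, or +2 across a Feb 29):
  2173: Wed  2174: Thu (+1)  2175: Fri (+1)  2176: Sat (+1)  2177: Mon (+2)
  2178: Tue (+1)  2179: Wed (+1)  2180: Thu (+1)  2181: Sat (+2)  2182: Sun (+1) ✓
  2183: Mon (+1)  2184: Tue (+1)  2185: Thu (+2)  2186: Fri (+1)  … (3 more years) …
  2190: Wed (+1)  2191: Thu (+1)  2192: Fri (+1)  2193: Sun (+2) ✓  2194: Mon (+1)
  2195: Tue (+1)  2196: Wed (+1)  2197: Fri (+2)  2198: Sat (+1)  2199: Sun (+1) ✓
  2200: Mon (+1)  2201: Tue (+1)  2202: Wed (+1)  2203: Thu (+1)
Sunday years: 2182, 2188, 2193, 2199 — 4 in total.

4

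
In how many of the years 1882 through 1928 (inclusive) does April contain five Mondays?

April has 30 days; it has five Mondays when Monday falls among the first (month-length − 28) days — i.e. when April 1 is one of Monday/Sunday.
April 1 by year: 1882:Sat 1883:Sun✓ 1884:Tue 1885:Wed 1886:Thu 1887:Fri 1888:Sun✓ 1889:Mon✓ 1890:Tue 1891:Wed 1892:Fri 1893:Sat 1894:Sun✓ 1895:Mon✓ 1896:Wed …(17 more)… 1914:Wed 1915:Thu 1916:Sat 1917:Sun✓ 1918:Mon✓ 1919:Tue 1920:Thu 1921:Fri 1922:Sat 1923:Sun✓ 1924:Tue 1925:Wed 1926:Thu 1927:Fri 1928:Sun✓
Years with five Mondays: 1883, 1888, 1889, 1894, 1895, 1900, 1901, 1906, 1907, 1912, 1917, 1918, 1923, 1928 → 14.

14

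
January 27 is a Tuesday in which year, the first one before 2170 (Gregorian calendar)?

From one year to the next, a fixed date's weekday advances by 1, or by 2 when a Feb 29 lies between the two dates.
2170: January 27 is Saturday.
2169: Friday (−1)
2168: Wednesday (−2)
2167: Tuesday (−1)
January 27 falls on a Tuesday in 2167.

2167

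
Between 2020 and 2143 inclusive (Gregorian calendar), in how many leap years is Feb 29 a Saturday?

4

Leap years in 2020–2143: 30 of them.
Feb 29 weekday advances by 5 (mod 7) from one leap year to the next four years later (or differs when a century non-leap intervenes).
Leap-day weekdays: 2020:Sat✓ 2024:Thu 2028:Tue 2032:Sun 2036:Fri 2040:Wed 2044:Mon 2048:Sat✓ 2052:Thu 2056:Tue 2060:Sun 2064:Fri 2068:Wed …(4 more)… 2088:Sun 2092:Fri 2096:Wed 2104:Fri 2108:Wed 2112:Mon 2116:Sat✓ 2120:Thu 2124:Tue 2128:Sun 2132:Fri 2136:Wed 2140:Mon
Saturday: 2020, 2048, 2076, 2116 → 4.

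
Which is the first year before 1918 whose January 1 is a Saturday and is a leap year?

1916

Jan 1 advances by 2 weekdays after a leap year and by 1 after a common year.
1918: Jan 1 is Tuesday.
1917: Monday
1916: Saturday (leap)
1916 begins on a Saturday and is a leap year.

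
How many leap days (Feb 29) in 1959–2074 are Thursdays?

Leap years in 1959–2074: 29 of them.
Feb 29 weekday advances by 5 (mod 7) from one leap year to the next four years later (or differs when a century non-leap intervenes).
Leap-day weekdays: 1960:Mon 1964:Sat 1968:Thu✓ 1972:Tue 1976:Sun 1980:Fri 1984:Wed 1988:Mon 1992:Sat 1996:Thu✓ 2000:Tue 2004:Sun 2008:Fri …(3 more)… 2024:Thu✓ 2028:Tue 2032:Sun 2036:Fri 2040:Wed 2044:Mon 2048:Sat 2052:Thu✓ 2056:Tue 2060:Sun 2064:Fri 2068:Wed 2072:Mon
Thursday: 1968, 1996, 2024, 2052 → 4.

4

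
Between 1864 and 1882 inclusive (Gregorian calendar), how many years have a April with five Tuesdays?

5

April has 30 days; it has five Tuesdays when Tuesday falls among the first (month-length − 28) days — i.e. when April 1 is one of Tuesday/Monday.
April 1 by year: 1864:Fri 1865:Sat 1866:Sun 1867:Mon✓ 1868:Wed 1869:Thu 1870:Fri 1871:Sat 1872:Mon✓ 1873:Tue✓ 1874:Wed 1875:Thu 1876:Sat 1877:Sun 1878:Mon✓ 1879:Tue✓ 1880:Thu 1881:Fri 1882:Sat
Years with five Tuesdays: 1867, 1872, 1873, 1878, 1879 → 5.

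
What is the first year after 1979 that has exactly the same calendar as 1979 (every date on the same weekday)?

Two years share a calendar iff Jan 1 falls on the same weekday and both are leap or both are common. 1979: Jan 1 is Monday, common year.
1980: Jan 1 Tuesday, leap
1981: Jan 1 Thursday, common
1982: Jan 1 Friday, common
1983: Jan 1 Saturday, common
1984: Jan 1 Sunday, leap
1985: Jan 1 Tuesday, common
1986: Jan 1 Wednesday, common
1987: Jan 1 Thursday, common
1988: Jan 1 Friday, leap
1989: Jan 1 Sunday, common
1990: Jan 1 Monday, common
1990 matches on both conditions.

1990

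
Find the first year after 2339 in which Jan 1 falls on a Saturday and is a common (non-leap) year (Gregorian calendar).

Jan 1 advances by 2 weekdays after a leap year and by 1 after a common year.
2339: Jan 1 is Sunday.
2340: Monday (leap)
2341: Wednesday
2342: Thursday
2343: Friday
2344: Saturday (leap)
2345: Monday
2346: Tuesday
2347: Wednesday
2348: Thursday (leap)
2349: Saturday
2349 begins on a Saturday and is a common year.

2349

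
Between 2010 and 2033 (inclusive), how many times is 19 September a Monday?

4

Track 19 September's weekday year by year (advancing +1, or +2 across a Feb 29):
  2010: Sun  2011: Mon (+1) ✓  2012: Wed (+2)  2013: Thu (+1)  2014: Fri (+1)
  2015: Sat (+1)  2016: Mon (+2) ✓  2017: Tue (+1)  2018: Wed (+1)  2019: Thu (+1)
  2020: Sat (+2)  2021: Sun (+1)  2022: Mon (+1) ✓  2023: Tue (+1)  2024: Thu (+2)
  2025: Fri (+1)  2026: Sat (+1)  2027: Sun (+1)  2028: Tue (+2)  2029: Wed (+1)
  2030: Thu (+1)  2031: Fri (+1)  2032: Sun (+2)  2033: Mon (+1) ✓
Monday years: 2011, 2016, 2022, 2033 — 4 in total.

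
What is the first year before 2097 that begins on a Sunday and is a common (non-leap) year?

Jan 1 advances by 2 weekdays after a leap year and by 1 after a common year.
2097: Jan 1 is Tuesday.
2096: Sunday (leap)
2095: Saturday
2094: Friday
2093: Thursday
2092: Tuesday (leap)
2091: Monday
2090: Sunday
2090 begins on a Sunday and is a common year.

2090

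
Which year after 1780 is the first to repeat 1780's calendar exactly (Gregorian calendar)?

1820

Two years share a calendar iff Jan 1 falls on the same weekday and both are leap or both are common. 1780: Jan 1 is Saturday, leap year.
1781: Jan 1 Monday, common
1782: Jan 1 Tuesday, common
1783: Jan 1 Wednesday, common
1784: Jan 1 Thursday, leap
1785: Jan 1 Saturday, common
1786: Jan 1 Sunday, common
1787: Jan 1 Monday, common
1788: Jan 1 Tuesday, leap
1789: Jan 1 Thursday, common
1790: Jan 1 Friday, common
1791: Jan 1 Saturday, common
1792: Jan 1 Sunday, leap
1793: Jan 1 Tuesday, common
1794: Jan 1 Wednesday, common
1795: Jan 1 Thursday, common
1796: Jan 1 Friday, leap
1797: Jan 1 Sunday, common
1798: Jan 1 Monday, common
1799: Jan 1 Tuesday, common
1800: Jan 1 Wednesday, common
1801: Jan 1 Thursday, common
1802: Jan 1 Friday, common
1803: Jan 1 Saturday, common
1804: Jan 1 Sunday, leap
1805: Jan 1 Tuesday, common
1806: Jan 1 Wednesday, common
1807: Jan 1 Thursday, common
1808: Jan 1 Friday, leap
1809: Jan 1 Sunday, common
1810: Jan 1 Monday, common
1811: Jan 1 Tuesday, common
1812: Jan 1 Wednesday, leap
1813: Jan 1 Friday, common
1814: Jan 1 Saturday, common
1815: Jan 1 Sunday, common
1816: Jan 1 Monday, leap
1817: Jan 1 Wednesday, common
1818: Jan 1 Thursday, common
1819: Jan 1 Friday, common
1820: Jan 1 Saturday, leap
1820 matches on both conditions.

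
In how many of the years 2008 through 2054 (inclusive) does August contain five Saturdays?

22

August has 31 days; it has five Saturdays when Saturday falls among the first (month-length − 28) days — i.e. when August 1 is one of Saturday/Friday/Thursday.
August 1 by year: 2008:Fri✓ 2009:Sat✓ 2010:Sun 2011:Mon 2012:Wed 2013:Thu✓ 2014:Fri✓ 2015:Sat✓ 2016:Mon 2017:Tue 2018:Wed 2019:Thu✓ 2020:Sat✓ 2021:Sun 2022:Mon …(17 more)… 2040:Wed 2041:Thu✓ 2042:Fri✓ 2043:Sat✓ 2044:Mon 2045:Tue 2046:Wed 2047:Thu✓ 2048:Sat✓ 2049:Sun 2050:Mon 2051:Tue 2052:Thu✓ 2053:Fri✓ 2054:Sat✓
Years with five Saturdays: 2008, 2009, 2013, 2014, 2015, 2019, 2020, 2024, 2025, 2026, 2030, 2031, 2036, 2037, 2041, 2042, 2043, 2047, 2048, 2052, 2053, 2054 → 22.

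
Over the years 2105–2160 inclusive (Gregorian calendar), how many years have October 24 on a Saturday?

Track October 24's weekday year by year (advancing +1, or +2 across a Feb 29):
  2105: Sat ✓  2106: Sun (+1)  2107: Mon (+1)  2108: Wed (+2)  2109: Thu (+1)
  2110: Fri (+1)  2111: Sat (+1) ✓  2112: Mon (+2)  2113: Tue (+1)  2114: Wed (+1)
  2115: Thu (+1)  2116: Sat (+2) ✓  2117: Sun (+1)  2118: Mon (+1)  … (28 more years) …
  2147: Tue (+1)  2148: Thu (+2)  2149: Fri (+1)  2150: Sat (+1) ✓  2151: Sun (+1)
  2152: Tue (+2)  2153: Wed (+1)  2154: Thu (+1)  2155: Fri (+1)  2156: Sun (+2)
  2157: Mon (+1)  2158: Tue (+1)  2159: Wed (+1)  2160: Fri (+2)
Saturday years: 2105, 2111, 2116, 2122, 2133, 2139, 2144, 2150 — 8 in total.

8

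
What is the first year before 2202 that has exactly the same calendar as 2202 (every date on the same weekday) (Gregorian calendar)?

Two years share a calendar iff Jan 1 falls on the same weekday and both are leap or both are common. 2202: Jan 1 is Friday, common year.
2201: Jan 1 Thursday, common
2200: Jan 1 Wednesday, common
2199: Jan 1 Tuesday, common
2198: Jan 1 Monday, common
2197: Jan 1 Sunday, common
2196: Jan 1 Friday, leap
2195: Jan 1 Thursday, common
2194: Jan 1 Wednesday, common
2193: Jan 1 Tuesday, common
2192: Jan 1 Sunday, leap
2191: Jan 1 Saturday, common
2190: Jan 1 Friday, common
2190 matches on both conditions.

2190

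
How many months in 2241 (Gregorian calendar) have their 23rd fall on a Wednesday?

1

Check the 23rd of each month of 2241: Jan 23: Sat, Feb 23: Tue, Mar 23: Tue, Apr 23: Fri, May 23: Sun, Jun 23: Wed, Jul 23: Fri, Aug 23: Mon, Sep 23: Thu, Oct 23: Sat, Nov 23: Tue, Dec 23: Thu.
Wednesday occurs in June — 1 month.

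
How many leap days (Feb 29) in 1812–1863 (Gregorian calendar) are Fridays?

2

Leap years in 1812–1863: 13 of them.
Feb 29 weekday advances by 5 (mod 7) from one leap year to the next four years later (or differs when a century non-leap intervenes).
Leap-day weekdays: 1812:Sat 1816:Thu 1820:Tue 1824:Sun 1828:Fri✓ 1832:Wed 1836:Mon 1840:Sat 1844:Thu 1848:Tue 1852:Sun 1856:Fri✓ 1860:Wed
Friday: 1828, 1856 → 2.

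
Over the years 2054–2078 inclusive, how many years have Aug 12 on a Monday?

Track Aug 12's weekday year by year (advancing +1, or +2 across a Feb 29):
  2054: Wed  2055: Thu (+1)  2056: Sat (+2)  2057: Sun (+1)  2058: Mon (+1) ✓
  2059: Tue (+1)  2060: Thu (+2)  2061: Fri (+1)  2062: Sat (+1)  2063: Sun (+1)
  2064: Tue (+2)  2065: Wed (+1)  2066: Thu (+1)  2067: Fri (+1)  2068: Sun (+2)
  2069: Mon (+1) ✓  2070: Tue (+1)  2071: Wed (+1)  2072: Fri (+2)  2073: Sat (+1)
  2074: Sun (+1)  2075: Mon (+1) ✓  2076: Wed (+2)  2077: Thu (+1)  2078: Fri (+1)
Monday years: 2058, 2069, 2075 — 3 in total.

3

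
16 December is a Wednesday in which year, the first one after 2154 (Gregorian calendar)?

2161

From one year to the next, a fixed date's weekday advances by 1, or by 2 when a Feb 29 lies between the two dates.
2154: December 16 is Monday.
2155: Tuesday (+1)
2156: Thursday (+2)
2157: Friday (+1)
2158: Saturday (+1)
2159: Sunday (+1)
2160: Tuesday (+2)
2161: Wednesday (+1)
16 December falls on a Wednesday in 2161.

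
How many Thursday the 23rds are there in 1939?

3

Check the 23rd of each month of 1939: Jan 23: Mon, Feb 23: Thu, Mar 23: Thu, Apr 23: Sun, May 23: Tue, Jun 23: Fri, Jul 23: Sun, Aug 23: Wed, Sep 23: Sat, Oct 23: Mon, Nov 23: Thu, Dec 23: Sat.
Thursday occurs in February, March, November — 3 months.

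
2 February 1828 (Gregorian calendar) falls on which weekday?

January 1, 1828 is a Tuesday.
February 2 is day 33 of the year, i.e. 32 days after Jan 1.
32 mod 7 = 4, so advance 4 weekdays from Tuesday: Saturday.

Saturday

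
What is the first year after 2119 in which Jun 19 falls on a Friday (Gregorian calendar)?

From one year to the next, a fixed date's weekday advances by 1, or by 2 when a Feb 29 lies between the two dates.
2119: June 19 is Monday.
2120: Wednesday (+2)
2121: Thursday (+1)
2122: Friday (+1)
Jun 19 falls on a Friday in 2122.

2122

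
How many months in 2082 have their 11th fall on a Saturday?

2

Check the 11th of each month of 2082: Jan 11: Sun, Feb 11: Wed, Mar 11: Wed, Apr 11: Sat, May 11: Mon, Jun 11: Thu, Jul 11: Sat, Aug 11: Tue, Sep 11: Fri, Oct 11: Sun, Nov 11: Wed, Dec 11: Fri.
Saturday occurs in April, July — 2 months.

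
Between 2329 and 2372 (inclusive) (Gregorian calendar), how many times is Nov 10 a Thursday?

Track Nov 10's weekday year by year (advancing +1, or +2 across a Feb 29):
  2329: Sun  2330: Mon (+1)  2331: Tue (+1)  2332: Thu (+2) ✓  2333: Fri (+1)
  2334: Sat (+1)  2335: Sun (+1)  2336: Tue (+2)  2337: Wed (+1)  2338: Thu (+1) ✓
  2339: Fri (+1)  2340: Sun (+2)  2341: Mon (+1)  2342: Tue (+1)  … (16 more years) …
  2359: Tue (+1)  2360: Thu (+2) ✓  2361: Fri (+1)  2362: Sat (+1)  2363: Sun (+1)
  2364: Tue (+2)  2365: Wed (+1)  2366: Thu (+1) ✓  2367: Fri (+1)  2368: Sun (+2)
  2369: Mon (+1)  2370: Tue (+1)  2371: Wed (+1)  2372: Fri (+2)
Thursday years: 2332, 2338, 2349, 2355, 2360, 2366 — 6 in total.

6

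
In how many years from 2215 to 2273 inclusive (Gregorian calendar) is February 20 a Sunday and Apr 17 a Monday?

Check each year's weekday for February 20 and Apr 17:
  2215: Mon/Mon  2216: Tue/Wed  2217: Thu/Thu  2218: Fri/Fri  2219: Sat/Sat  2220: Sun/Mon ✓  2221: Tue/Tue  2222: Wed/Wed  2223: Thu/Thu  2224: Fri/Sat  2225: Sun/Sun  2226: Mon/Mon  2227: Tue/Tue  2228: Wed/Thu  …(31 more)…  2260: Mon/Tue  2261: Wed/Wed  2262: Thu/Thu  2263: Fri/Fri  2264: Sat/Sun  2265: Mon/Mon  2266: Tue/Tue  2267: Wed/Wed  2268: Thu/Fri  2269: Sat/Sat  2270: Sun/Sun  2271: Mon/Mon  2272: Tue/Wed  2273: Thu/Thu
Both conditions hold in: 2220, 2248 — 2.

2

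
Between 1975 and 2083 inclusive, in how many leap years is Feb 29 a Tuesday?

3

Leap years in 1975–2083: 27 of them.
Feb 29 weekday advances by 5 (mod 7) from one leap year to the next four years later (or differs when a century non-leap intervenes).
Leap-day weekdays: 1976:Sun 1980:Fri 1984:Wed 1988:Mon 1992:Sat 1996:Thu 2000:Tue✓ 2004:Sun 2008:Fri 2012:Wed 2016:Mon 2020:Sat 2024:Thu 2028:Tue✓ 2032:Sun 2036:Fri 2040:Wed 2044:Mon 2048:Sat 2052:Thu 2056:Tue✓ 2060:Sun 2064:Fri 2068:Wed 2072:Mon 2076:Sat 2080:Thu
Tuesday: 2000, 2028, 2056 → 3.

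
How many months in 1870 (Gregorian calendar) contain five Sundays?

4

A month of length L has five Sundays iff its first Sunday is on day ≤ L−28 (so day 1–3 in a 31-day month, 1–2 in a 30-day month, day 1 in a leap February).
Checking each month of 1870: Jan starts Sat (31d) ✓; Feb starts Tue (28d); Mar starts Tue (31d); Apr starts Fri (30d); May starts Sun (31d) ✓; Jun starts Wed (30d); Jul starts Fri (31d) ✓; Aug starts Mon (31d); Sep starts Thu (30d); Oct starts Sat (31d) ✓; Nov starts Tue (30d); Dec starts Thu (31d).
Five-Sunday months: January, May, July, October → 4.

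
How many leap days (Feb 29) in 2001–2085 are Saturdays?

Leap years in 2001–2085: 21 of them.
Feb 29 weekday advances by 5 (mod 7) from one leap year to the next four years later (or differs when a century non-leap intervenes).
Leap-day weekdays: 2004:Sun 2008:Fri 2012:Wed 2016:Mon 2020:Sat✓ 2024:Thu 2028:Tue 2032:Sun 2036:Fri 2040:Wed 2044:Mon 2048:Sat✓ 2052:Thu 2056:Tue 2060:Sun 2064:Fri 2068:Wed 2072:Mon 2076:Sat✓ 2080:Thu 2084:Tue
Saturday: 2020, 2048, 2076 → 3.

3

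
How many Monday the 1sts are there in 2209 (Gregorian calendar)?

Check the 1st of each month of 2209: Jan 1: Sun, Feb 1: Wed, Mar 1: Wed, Apr 1: Sat, May 1: Mon, Jun 1: Thu, Jul 1: Sat, Aug 1: Tue, Sep 1: Fri, Oct 1: Sun, Nov 1: Wed, Dec 1: Fri.
Monday occurs in May — 1 month.

1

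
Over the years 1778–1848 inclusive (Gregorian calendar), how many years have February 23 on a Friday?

Track February 23's weekday year by year (advancing +1, or +2 across a Feb 29):
  1778: Mon  1779: Tue (+1)  1780: Wed (+1)  1781: Fri (+2) ✓  1782: Sat (+1)
  1783: Sun (+1)  1784: Mon (+1)  1785: Wed (+2)  1786: Thu (+1)  1787: Fri (+1) ✓
  1788: Sat (+1)  1789: Mon (+2)  1790: Tue (+1)  1791: Wed (+1)  … (43 more years) …
  1835: Mon (+1)  1836: Tue (+1)  1837: Thu (+2)  1838: Fri (+1) ✓  1839: Sat (+1)
  1840: Sun (+1)  1841: Tue (+2)  1842: Wed (+1)  1843: Thu (+1)  1844: Fri (+1) ✓
  1845: Sun (+2)  1846: Mon (+1)  1847: Tue (+1)  1848: Wed (+1)
Friday years: 1781, 1787, 1798, 1810, 1816, 1821, 1827, 1838, 1844 — 9 in total.

9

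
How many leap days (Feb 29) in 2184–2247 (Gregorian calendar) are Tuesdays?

1

Leap years in 2184–2247: 15 of them.
Feb 29 weekday advances by 5 (mod 7) from one leap year to the next four years later (or differs when a century non-leap intervenes).
Leap-day weekdays: 2184:Sun 2188:Fri 2192:Wed 2196:Mon 2204:Wed 2208:Mon 2212:Sat 2216:Thu 2220:Tue✓ 2224:Sun 2228:Fri 2232:Wed 2236:Mon 2240:Sat 2244:Thu
Tuesday: 2220 → 1.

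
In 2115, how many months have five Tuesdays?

A month of length L has five Tuesdays iff its first Tuesday is on day ≤ L−28 (so day 1–3 in a 31-day month, 1–2 in a 30-day month, day 1 in a leap February).
Checking each month of 2115: Jan starts Tue (31d) ✓; Feb starts Fri (28d); Mar starts Fri (31d); Apr starts Mon (30d) ✓; May starts Wed (31d); Jun starts Sat (30d); Jul starts Mon (31d) ✓; Aug starts Thu (31d); Sep starts Sun (30d); Oct starts Tue (31d) ✓; Nov starts Fri (30d); Dec starts Sun (31d) ✓.
Five-Tuesday months: January, April, July, October, December → 5.

5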